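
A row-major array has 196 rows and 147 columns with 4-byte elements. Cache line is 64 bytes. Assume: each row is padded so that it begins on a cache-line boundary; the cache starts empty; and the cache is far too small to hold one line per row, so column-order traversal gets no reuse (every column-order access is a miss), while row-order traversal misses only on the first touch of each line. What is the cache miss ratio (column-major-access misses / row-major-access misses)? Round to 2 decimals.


Each row occupies 147 * 4 = 588 bytes and starts on a line boundary, so it spans ceil(588 / 64) = 10 cache lines.
Row-major traversal misses (one per line touched): 196 * ceil(147 * 4 / 64) = 1960
Column-major traversal misses (no reuse, every access misses): 196 * 147 = 28812
Ratio = 28812 / 1960 = 14.7

14.7


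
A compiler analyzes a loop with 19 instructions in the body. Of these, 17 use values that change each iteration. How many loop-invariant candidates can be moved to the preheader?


Invariant candidates = total - loop-dependent
= 19 - 17 = 2

2


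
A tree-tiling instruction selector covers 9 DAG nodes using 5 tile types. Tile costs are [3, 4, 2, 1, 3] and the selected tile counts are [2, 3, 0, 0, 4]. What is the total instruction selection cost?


Total cost = sum(count_i * cost_i)
= 2*3 + 3*4 + 0*2 + 0*1 + 4*3
= 30

30


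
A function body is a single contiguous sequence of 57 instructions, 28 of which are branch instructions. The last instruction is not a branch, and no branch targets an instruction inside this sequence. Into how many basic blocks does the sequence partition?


With no in-sequence branch targets, the leaders are the first instruction plus the instruction after each branch.
Number of basic blocks = branches + 1
= 28 + 1 = 29

29


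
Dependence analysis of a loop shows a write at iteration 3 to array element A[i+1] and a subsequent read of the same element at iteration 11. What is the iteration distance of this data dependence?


Distance = read iteration - write iteration
= 11 - 3 = 8

8


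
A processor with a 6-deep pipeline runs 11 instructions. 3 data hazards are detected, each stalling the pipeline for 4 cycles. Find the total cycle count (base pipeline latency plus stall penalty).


Base cycles = 6 + 11 - 1 = 16
Total stalls = 3 * 4 = 12
Total = 16 + 12 = 28

28


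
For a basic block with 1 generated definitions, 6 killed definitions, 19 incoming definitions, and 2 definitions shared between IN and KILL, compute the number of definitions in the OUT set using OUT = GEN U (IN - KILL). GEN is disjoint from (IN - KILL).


IN - KILL: 19 - 2 = 17 surviving definitions
OUT = GEN + surviving = 1 + 17 = 18

18


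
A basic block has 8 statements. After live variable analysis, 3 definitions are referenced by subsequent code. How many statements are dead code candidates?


Dead code = total statements - live definitions
= 8 - 3 = 5

5


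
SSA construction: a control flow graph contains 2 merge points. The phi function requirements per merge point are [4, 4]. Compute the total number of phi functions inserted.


Total phi functions = sum of phi functions at each join node
= 4 + 4 = 8

8


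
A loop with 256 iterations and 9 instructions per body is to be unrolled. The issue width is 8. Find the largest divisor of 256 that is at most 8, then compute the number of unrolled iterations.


Largest divisor of 256 <= 8 is 8
New iterations = 256 / 8 = 32

32


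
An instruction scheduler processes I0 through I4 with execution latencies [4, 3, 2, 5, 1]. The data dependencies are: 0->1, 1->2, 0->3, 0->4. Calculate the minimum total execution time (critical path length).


Compute longest path through dependency graph: dist(Ik) = max over predecessors of dist + latency(Ik).
dist(I0) = latency 4 = 4
dist(I1) = dist(I0) + 3 = 4 + 3 = 7
dist(I2) = dist(I1) + 2 = 7 + 2 = 9
dist(I3) = dist(I0) + 5 = 4 + 5 = 9
dist(I4) = dist(I0) + 1 = 4 + 1 = 5
Critical path = max dist = 9

9


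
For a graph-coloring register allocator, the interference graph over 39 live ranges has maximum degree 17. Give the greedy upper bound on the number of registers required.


Greedy coloring never needs more than (max_degree + 1) colors: when coloring a vertex, at most max_degree neighbors are already colored.
Upper bound = 17 + 1 = 18

18


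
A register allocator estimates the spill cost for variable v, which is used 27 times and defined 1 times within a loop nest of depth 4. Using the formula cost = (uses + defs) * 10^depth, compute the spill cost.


uses + defs = 27 + 1 = 28
10^4 = 10000
Spill cost = 28 * 10000 = 280000

280000


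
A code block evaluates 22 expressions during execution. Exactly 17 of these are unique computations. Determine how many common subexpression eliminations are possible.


CSE count = total expressions - unique expressions
= 22 - 17 = 5

5


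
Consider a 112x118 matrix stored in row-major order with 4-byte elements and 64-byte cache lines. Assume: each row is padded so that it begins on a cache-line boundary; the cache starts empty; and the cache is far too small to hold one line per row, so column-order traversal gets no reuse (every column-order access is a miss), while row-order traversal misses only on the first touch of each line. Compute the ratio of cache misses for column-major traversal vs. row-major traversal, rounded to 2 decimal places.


Each row occupies 118 * 4 = 472 bytes and starts on a line boundary, so it spans ceil(472 / 64) = 8 cache lines.
Row-major traversal misses (one per line touched): 112 * ceil(118 * 4 / 64) = 896
Column-major traversal misses (no reuse, every access misses): 112 * 118 = 13216
Ratio = 13216 / 896 = 14.75

14.75


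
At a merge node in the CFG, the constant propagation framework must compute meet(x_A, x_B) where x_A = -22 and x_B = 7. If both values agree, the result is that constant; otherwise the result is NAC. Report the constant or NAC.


Meet operation: if both paths give the same constant, result is that constant; if they differ, result is NAC (not-a-constant).
Path A: -22, Path B: 7 -> differ
Result: not-a-constant -> NAC

NAC


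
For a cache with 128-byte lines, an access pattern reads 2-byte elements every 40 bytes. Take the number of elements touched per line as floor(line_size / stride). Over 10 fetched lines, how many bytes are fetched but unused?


Elements per line = floor(128 / 40) = 3
Bytes used per line = 3 * 2 = 6
Wasted per line = 128 - 6 = 122
Total wasted = 122 * 10 = 1220

1220


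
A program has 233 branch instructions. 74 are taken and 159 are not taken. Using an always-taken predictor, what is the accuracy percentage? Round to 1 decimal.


Predictor: always-taken
Correct predictions = 74
Accuracy = 74 / 233 * 100 = 31.8%

31.8


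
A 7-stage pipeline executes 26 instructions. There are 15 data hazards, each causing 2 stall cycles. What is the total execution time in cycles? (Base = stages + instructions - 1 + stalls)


Base cycles = 7 + 26 - 1 = 32
Total stalls = 15 * 2 = 30
Total = 32 + 30 = 62

62


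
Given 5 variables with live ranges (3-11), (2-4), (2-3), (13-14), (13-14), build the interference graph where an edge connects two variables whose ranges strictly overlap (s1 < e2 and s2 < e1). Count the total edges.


Check all pairs for overlapping intervals.
Two intervals (s1,e1) and (s2,e2) overlap if s1 < e2 and s2 < e1.
v0 (3-11) vs v1..v4: overlaps v1 -> 1
v1 (2-4) vs v2..v4: overlaps v2 -> 1
v2 (2-3) vs v3..v4: overlaps none -> 0
v3 (13-14) vs v4: overlaps v4 -> 1
Total overlapping pairs = 1 + 1 + 0 + 1 = 3

3


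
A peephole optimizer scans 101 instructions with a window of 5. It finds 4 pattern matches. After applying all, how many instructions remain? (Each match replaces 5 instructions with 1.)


Each match removes 4 instructions.
Total removed = 4 * 4 = 16
Remaining = 101 - 16 = 85

85


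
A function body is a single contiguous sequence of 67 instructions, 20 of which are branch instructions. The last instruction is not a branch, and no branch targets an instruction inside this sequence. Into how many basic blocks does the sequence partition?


With no in-sequence branch targets, the leaders are the first instruction plus the instruction after each branch.
Number of basic blocks = branches + 1
= 20 + 1 = 21

21


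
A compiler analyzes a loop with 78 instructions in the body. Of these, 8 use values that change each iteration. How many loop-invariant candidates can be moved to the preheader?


Invariant candidates = total - loop-dependent
= 78 - 8 = 70

70


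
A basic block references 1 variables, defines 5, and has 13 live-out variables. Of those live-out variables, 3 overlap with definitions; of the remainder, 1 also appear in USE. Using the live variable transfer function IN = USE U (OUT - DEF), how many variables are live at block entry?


OUT - DEF: 13 - 3 = 10
|IN| = |USE| + |OUT - DEF| - |USE ∩ (OUT - DEF)| = 1 + 10 - 1 = 10

10


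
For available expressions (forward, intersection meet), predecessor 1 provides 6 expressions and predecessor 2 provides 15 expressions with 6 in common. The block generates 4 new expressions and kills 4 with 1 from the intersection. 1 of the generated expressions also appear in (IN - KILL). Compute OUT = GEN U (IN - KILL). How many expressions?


IN = intersection of predecessors = 6
IN - KILL = 6 - 1 = 5
|OUT| = |GEN| + |IN - KILL| - |GEN ∩ (IN - KILL)| = 4 + 5 - 1 = 8

8


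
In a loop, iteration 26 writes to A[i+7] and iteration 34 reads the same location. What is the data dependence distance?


Distance = read iteration - write iteration
= 34 - 26 = 8

8


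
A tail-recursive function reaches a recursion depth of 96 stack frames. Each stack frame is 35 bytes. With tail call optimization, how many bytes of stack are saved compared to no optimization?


Without TCO: 96 * 35 = 3360 bytes
With TCO: reuse 1 frame = 35 bytes
Savings = 3360 - 35 = 3325

3325


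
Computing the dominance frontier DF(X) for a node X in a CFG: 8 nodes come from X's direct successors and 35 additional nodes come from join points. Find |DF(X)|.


DF(X) = direct successor contributions + join point contributions
= 8 + 35 = 43

43


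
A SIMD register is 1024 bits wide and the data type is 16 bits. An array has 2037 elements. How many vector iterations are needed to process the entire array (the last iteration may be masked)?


Width = 1024 / 16 = 64 elements per vector op
Iterations = ceil(2037 / 64) = 32

32


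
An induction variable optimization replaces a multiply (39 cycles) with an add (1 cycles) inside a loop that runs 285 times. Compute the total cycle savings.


Per-iteration saving = 39 - 1 = 38
Total saved = 285 * 38 = 10830

10830


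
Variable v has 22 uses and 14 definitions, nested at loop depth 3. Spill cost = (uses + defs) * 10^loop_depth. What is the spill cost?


uses + defs = 22 + 14 = 36
10^3 = 1000
Spill cost = 36 * 1000 = 36000

36000


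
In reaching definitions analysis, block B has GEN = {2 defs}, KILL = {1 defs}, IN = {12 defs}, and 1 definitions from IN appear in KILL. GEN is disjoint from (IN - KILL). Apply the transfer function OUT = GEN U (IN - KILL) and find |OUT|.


IN - KILL: 12 - 1 = 11 surviving definitions
OUT = GEN + surviving = 2 + 11 = 13

13


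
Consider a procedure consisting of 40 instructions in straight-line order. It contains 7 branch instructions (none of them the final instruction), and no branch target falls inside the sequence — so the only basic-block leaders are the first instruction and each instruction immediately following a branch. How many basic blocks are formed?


With no in-sequence branch targets, the leaders are the first instruction plus the instruction after each branch.
Number of basic blocks = branches + 1
= 7 + 1 = 8

8


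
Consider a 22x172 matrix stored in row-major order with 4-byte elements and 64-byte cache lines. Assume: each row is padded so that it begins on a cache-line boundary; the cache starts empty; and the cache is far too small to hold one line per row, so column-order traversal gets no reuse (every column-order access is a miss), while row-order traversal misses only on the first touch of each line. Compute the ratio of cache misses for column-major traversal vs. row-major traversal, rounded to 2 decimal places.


Each row occupies 172 * 4 = 688 bytes and starts on a line boundary, so it spans ceil(688 / 64) = 11 cache lines.
Row-major traversal misses (one per line touched): 22 * ceil(172 * 4 / 64) = 242
Column-major traversal misses (no reuse, every access misses): 22 * 172 = 3784
Ratio = 3784 / 242 = 15.64

15.64


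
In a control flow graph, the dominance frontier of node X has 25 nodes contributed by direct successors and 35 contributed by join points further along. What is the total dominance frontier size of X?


DF(X) = direct successor contributions + join point contributions
= 25 + 35 = 60

60


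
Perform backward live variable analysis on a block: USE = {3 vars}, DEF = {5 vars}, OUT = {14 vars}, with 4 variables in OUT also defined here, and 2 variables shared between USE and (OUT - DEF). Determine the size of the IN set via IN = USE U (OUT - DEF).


OUT - DEF: 14 - 4 = 10
|IN| = |USE| + |OUT - DEF| - |USE ∩ (OUT - DEF)| = 3 + 10 - 2 = 11

11


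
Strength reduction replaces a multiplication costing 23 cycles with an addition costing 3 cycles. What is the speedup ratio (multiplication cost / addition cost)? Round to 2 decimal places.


Ratio = mult_cost / add_cost = 23 / 3 = 7.67

7.67


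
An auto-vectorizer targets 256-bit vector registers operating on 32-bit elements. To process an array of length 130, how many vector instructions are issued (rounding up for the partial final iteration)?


Width = 256 / 32 = 8 elements per vector op
Iterations = ceil(130 / 8) = 17

17


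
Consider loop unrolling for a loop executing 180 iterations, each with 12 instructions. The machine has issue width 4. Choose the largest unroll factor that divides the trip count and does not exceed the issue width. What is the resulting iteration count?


Largest divisor of 180 <= 4 is 4
New iterations = 180 / 4 = 45

45


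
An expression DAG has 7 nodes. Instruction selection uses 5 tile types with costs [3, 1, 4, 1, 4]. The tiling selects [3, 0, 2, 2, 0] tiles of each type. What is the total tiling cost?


Total cost = sum(count_i * cost_i)
= 3*3 + 0*1 + 2*4 + 2*1 + 0*4
= 19

19


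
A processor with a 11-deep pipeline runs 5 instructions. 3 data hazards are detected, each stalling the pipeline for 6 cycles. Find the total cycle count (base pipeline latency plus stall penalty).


Base cycles = 11 + 5 - 1 = 15
Total stalls = 3 * 6 = 18
Total = 15 + 18 = 33

33


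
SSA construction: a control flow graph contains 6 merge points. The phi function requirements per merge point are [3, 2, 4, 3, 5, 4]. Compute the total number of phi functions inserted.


Total phi functions = sum of phi functions at each join node
= 3 + 2 + 4 + 3 + 5 + 4 = 21

21


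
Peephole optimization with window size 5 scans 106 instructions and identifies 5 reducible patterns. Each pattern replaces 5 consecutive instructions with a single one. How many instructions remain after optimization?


Each match removes 4 instructions.
Total removed = 5 * 4 = 20
Remaining = 106 - 20 = 86

86


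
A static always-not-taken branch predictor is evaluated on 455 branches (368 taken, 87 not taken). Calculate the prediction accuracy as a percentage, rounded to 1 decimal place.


Predictor: always-not-taken
Correct predictions = 87
Accuracy = 87 / 455 * 100 = 19.1%

19.1


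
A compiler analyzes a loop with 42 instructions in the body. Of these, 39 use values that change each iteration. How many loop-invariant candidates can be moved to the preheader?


Invariant candidates = total - loop-dependent
= 42 - 39 = 3

3


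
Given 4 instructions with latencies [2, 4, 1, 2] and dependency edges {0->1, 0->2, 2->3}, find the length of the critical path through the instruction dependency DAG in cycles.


Compute longest path through dependency graph: dist(Ik) = max over predecessors of dist + latency(Ik).
dist(I0) = latency 2 = 2
dist(I1) = dist(I0) + 4 = 2 + 4 = 6
dist(I2) = dist(I0) + 1 = 2 + 1 = 3
dist(I3) = dist(I2) + 2 = 3 + 2 = 5
Critical path = max dist = 6

6


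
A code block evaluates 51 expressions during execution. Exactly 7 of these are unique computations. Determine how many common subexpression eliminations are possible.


CSE count = total expressions - unique expressions
= 51 - 7 = 44

44


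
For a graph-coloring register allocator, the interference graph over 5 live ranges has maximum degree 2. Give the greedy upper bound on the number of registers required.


Greedy coloring never needs more than (max_degree + 1) colors: when coloring a vertex, at most max_degree neighbors are already colored.
Upper bound = 2 + 1 = 3

3


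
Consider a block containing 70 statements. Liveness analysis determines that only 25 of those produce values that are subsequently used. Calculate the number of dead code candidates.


Dead code = total statements - live definitions
= 70 - 25 = 45

45


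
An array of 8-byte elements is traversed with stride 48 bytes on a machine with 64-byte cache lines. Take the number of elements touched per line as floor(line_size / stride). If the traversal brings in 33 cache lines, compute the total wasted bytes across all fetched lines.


Elements per line = floor(64 / 48) = 1
Bytes used per line = 1 * 8 = 8
Wasted per line = 64 - 8 = 56
Total wasted = 56 * 33 = 1848

1848


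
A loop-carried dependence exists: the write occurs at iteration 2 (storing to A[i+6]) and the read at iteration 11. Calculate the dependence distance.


Distance = read iteration - write iteration
= 11 - 2 = 9

9


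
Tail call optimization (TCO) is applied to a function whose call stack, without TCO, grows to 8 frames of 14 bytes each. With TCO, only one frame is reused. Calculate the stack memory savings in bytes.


Without TCO: 8 * 14 = 112 bytes
With TCO: reuse 1 frame = 14 bytes
Savings = 112 - 14 = 98

98


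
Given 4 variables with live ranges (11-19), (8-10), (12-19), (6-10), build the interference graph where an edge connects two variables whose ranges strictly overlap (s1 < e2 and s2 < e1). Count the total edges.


Check all pairs for overlapping intervals.
Two intervals (s1,e1) and (s2,e2) overlap if s1 < e2 and s2 < e1.
v0 (11-19) vs v1..v3: overlaps v2 -> 1
v1 (8-10) vs v2..v3: overlaps v3 -> 1
v2 (12-19) vs v3: overlaps none -> 0
Total overlapping pairs = 1 + 1 + 0 = 2

2


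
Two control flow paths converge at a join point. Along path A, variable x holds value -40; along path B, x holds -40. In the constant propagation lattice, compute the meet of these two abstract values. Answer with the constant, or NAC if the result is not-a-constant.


Meet operation: if both paths give the same constant, result is that constant; if they differ, result is NAC (not-a-constant).
Path A: -40, Path B: -40 -> equal
Result: constant -> -40

-40


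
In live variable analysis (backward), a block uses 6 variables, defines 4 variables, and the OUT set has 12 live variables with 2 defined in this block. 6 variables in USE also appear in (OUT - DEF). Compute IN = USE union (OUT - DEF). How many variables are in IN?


OUT - DEF: 12 - 2 = 10
|IN| = |USE| + |OUT - DEF| - |USE ∩ (OUT - DEF)| = 6 + 10 - 6 = 10

10


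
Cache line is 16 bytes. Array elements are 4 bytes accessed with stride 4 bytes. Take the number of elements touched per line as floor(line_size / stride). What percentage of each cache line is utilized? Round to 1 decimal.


Elements per cache line = floor(16 / 4) = 4
Bytes used = 4 * 4 = 16
Utilization = 16 / 16 * 100 = 100.0%

100.0


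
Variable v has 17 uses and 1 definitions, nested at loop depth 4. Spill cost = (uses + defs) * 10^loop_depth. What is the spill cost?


uses + defs = 17 + 1 = 18
10^4 = 10000
Spill cost = 18 * 10000 = 180000

180000


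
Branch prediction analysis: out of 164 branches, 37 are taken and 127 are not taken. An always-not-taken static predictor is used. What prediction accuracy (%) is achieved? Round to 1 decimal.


Predictor: always-not-taken
Correct predictions = 127
Accuracy = 127 / 164 * 100 = 77.4%

77.4


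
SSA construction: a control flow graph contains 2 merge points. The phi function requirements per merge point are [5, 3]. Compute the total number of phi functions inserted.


Total phi functions = sum of phi functions at each join node
= 5 + 3 = 8

8


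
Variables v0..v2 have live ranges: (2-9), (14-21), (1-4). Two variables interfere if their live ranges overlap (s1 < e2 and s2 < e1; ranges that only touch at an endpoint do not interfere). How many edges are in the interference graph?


Check all pairs for overlapping intervals.
Two intervals (s1,e1) and (s2,e2) overlap if s1 < e2 and s2 < e1.
v0 (2-9) vs v1..v2: overlaps v2 -> 1
v1 (14-21) vs v2: overlaps none -> 0
Total overlapping pairs = 1 + 0 = 1

1


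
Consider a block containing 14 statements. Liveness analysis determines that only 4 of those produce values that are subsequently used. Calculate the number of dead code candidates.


Dead code = total statements - live definitions
= 14 - 4 = 10

10


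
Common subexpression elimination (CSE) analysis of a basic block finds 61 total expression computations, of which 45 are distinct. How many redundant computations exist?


CSE count = total expressions - unique expressions
= 61 - 45 = 16

16


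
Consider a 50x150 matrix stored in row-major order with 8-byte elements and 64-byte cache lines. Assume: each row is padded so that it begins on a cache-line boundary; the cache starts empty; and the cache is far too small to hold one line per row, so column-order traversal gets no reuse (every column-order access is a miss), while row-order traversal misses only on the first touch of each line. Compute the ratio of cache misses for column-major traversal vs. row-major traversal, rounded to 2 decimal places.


Each row occupies 150 * 8 = 1200 bytes and starts on a line boundary, so it spans ceil(1200 / 64) = 19 cache lines.
Row-major traversal misses (one per line touched): 50 * ceil(150 * 8 / 64) = 950
Column-major traversal misses (no reuse, every access misses): 50 * 150 = 7500
Ratio = 7500 / 950 = 7.89

7.89


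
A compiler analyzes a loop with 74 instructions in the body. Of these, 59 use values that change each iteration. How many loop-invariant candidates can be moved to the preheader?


Invariant candidates = total - loop-dependent
= 74 - 59 = 15

15


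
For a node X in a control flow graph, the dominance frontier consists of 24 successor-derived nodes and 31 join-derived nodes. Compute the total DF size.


DF(X) = direct successor contributions + join point contributions
= 24 + 31 = 55

55


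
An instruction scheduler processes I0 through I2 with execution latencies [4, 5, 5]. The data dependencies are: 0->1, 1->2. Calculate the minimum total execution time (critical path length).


Compute longest path through dependency graph: dist(Ik) = max over predecessors of dist + latency(Ik).
dist(I0) = latency 4 = 4
dist(I1) = dist(I0) + 5 = 4 + 5 = 9
dist(I2) = dist(I1) + 5 = 9 + 5 = 14
Critical path = max dist = 14

14


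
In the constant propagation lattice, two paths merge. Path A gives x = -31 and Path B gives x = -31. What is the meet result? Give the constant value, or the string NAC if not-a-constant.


Meet operation: if both paths give the same constant, result is that constant; if they differ, result is NAC (not-a-constant).
Path A: -31, Path B: -31 -> equal
Result: constant -> -31

-31


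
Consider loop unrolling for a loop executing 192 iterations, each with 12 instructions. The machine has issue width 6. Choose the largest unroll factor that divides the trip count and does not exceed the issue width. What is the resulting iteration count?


Largest divisor of 192 <= 6 is 6
New iterations = 192 / 6 = 32

32


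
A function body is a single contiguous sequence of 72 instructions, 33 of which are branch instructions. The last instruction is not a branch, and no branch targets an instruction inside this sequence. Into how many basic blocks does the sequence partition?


With no in-sequence branch targets, the leaders are the first instruction plus the instruction after each branch.
Number of basic blocks = branches + 1
= 33 + 1 = 34

34


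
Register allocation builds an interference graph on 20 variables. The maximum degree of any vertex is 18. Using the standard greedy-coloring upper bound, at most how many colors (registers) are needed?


Greedy coloring never needs more than (max_degree + 1) colors: when coloring a vertex, at most max_degree neighbors are already colored.
Upper bound = 18 + 1 = 19

19


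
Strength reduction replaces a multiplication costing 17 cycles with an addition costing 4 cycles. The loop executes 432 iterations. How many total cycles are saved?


Per-iteration saving = 17 - 4 = 13
Total saved = 432 * 13 = 5616

5616


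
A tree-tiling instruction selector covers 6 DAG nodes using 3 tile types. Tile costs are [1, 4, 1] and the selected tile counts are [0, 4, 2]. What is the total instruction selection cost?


Total cost = sum(count_i * cost_i)
= 0*1 + 4*4 + 2*1
= 18

18


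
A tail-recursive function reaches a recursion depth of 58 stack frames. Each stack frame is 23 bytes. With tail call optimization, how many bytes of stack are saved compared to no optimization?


Without TCO: 58 * 23 = 1334 bytes
With TCO: reuse 1 frame = 23 bytes
Savings = 1334 - 23 = 1311

1311


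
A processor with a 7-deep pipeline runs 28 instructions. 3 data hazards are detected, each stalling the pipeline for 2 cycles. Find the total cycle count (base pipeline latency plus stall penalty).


Base cycles = 7 + 28 - 1 = 34
Total stalls = 3 * 2 = 6
Total = 34 + 6 = 40

40


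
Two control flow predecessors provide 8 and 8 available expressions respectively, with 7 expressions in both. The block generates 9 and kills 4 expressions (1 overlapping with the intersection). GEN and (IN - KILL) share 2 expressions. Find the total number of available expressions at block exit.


IN = intersection of predecessors = 7
IN - KILL = 7 - 1 = 6
|OUT| = |GEN| + |IN - KILL| - |GEN ∩ (IN - KILL)| = 9 + 6 - 2 = 13

13


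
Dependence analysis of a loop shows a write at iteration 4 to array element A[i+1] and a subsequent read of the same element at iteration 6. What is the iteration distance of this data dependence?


Distance = read iteration - write iteration
= 6 - 4 = 2

2


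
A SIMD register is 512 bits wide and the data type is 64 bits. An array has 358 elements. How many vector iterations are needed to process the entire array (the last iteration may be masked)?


Width = 512 / 64 = 8 elements per vector op
Iterations = ceil(358 / 8) = 45

45


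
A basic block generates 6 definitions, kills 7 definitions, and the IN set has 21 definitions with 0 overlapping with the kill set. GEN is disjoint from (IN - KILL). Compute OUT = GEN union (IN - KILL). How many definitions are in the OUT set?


IN - KILL: 21 - 0 = 21 surviving definitions
OUT = GEN + surviving = 6 + 21 = 27

27


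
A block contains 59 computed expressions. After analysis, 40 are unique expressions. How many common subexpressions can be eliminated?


CSE count = total expressions - unique expressions
= 59 - 40 = 19

19


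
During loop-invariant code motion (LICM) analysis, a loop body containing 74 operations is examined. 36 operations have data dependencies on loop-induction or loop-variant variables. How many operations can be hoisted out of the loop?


Invariant candidates = total - loop-dependent
= 74 - 36 = 38

38


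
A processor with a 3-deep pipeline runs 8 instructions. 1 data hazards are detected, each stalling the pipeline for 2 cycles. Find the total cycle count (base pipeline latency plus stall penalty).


Base cycles = 3 + 8 - 1 = 10
Total stalls = 1 * 2 = 2
Total = 10 + 2 = 12

12


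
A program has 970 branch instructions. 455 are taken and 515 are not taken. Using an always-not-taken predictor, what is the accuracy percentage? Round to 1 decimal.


Predictor: always-not-taken
Correct predictions = 515
Accuracy = 515 / 970 * 100 = 53.1%

53.1


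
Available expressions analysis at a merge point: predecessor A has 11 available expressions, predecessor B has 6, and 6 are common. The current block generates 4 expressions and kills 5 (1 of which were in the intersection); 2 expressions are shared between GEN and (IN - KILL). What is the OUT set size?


IN = intersection of predecessors = 6
IN - KILL = 6 - 1 = 5
|OUT| = |GEN| + |IN - KILL| - |GEN ∩ (IN - KILL)| = 4 + 5 - 2 = 7

7


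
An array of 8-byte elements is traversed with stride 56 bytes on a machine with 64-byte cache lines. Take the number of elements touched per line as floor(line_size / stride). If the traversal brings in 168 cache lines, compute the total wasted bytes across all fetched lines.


Elements per line = floor(64 / 56) = 1
Bytes used per line = 1 * 8 = 8
Wasted per line = 64 - 8 = 56
Total wasted = 56 * 168 = 9408

9408


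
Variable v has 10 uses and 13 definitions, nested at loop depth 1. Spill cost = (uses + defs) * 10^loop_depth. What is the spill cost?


uses + defs = 10 + 13 = 23
10^1 = 10
Spill cost = 23 * 10 = 230

230


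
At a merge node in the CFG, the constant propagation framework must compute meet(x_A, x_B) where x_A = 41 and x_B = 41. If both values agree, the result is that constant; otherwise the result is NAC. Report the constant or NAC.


Meet operation: if both paths give the same constant, result is that constant; if they differ, result is NAC (not-a-constant).
Path A: 41, Path B: 41 -> equal
Result: constant -> 41

41


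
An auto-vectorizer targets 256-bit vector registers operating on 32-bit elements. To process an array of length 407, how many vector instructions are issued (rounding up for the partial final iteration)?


Width = 256 / 32 = 8 elements per vector op
Iterations = ceil(407 / 8) = 51

51


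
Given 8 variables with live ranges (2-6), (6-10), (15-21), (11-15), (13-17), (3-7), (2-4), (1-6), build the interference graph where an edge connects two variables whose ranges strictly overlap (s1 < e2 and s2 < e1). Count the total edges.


Check all pairs for overlapping intervals.
Two intervals (s1,e1) and (s2,e2) overlap if s1 < e2 and s2 < e1.
v0 (2-6) vs v1..v7: overlaps v5, v6, v7 -> 3
v1 (6-10) vs v2..v7: overlaps v5 -> 1
v2 (15-21) vs v3..v7: overlaps v4 -> 1
v3 (11-15) vs v4..v7: overlaps v4 -> 1
v4 (13-17) vs v5..v7: overlaps none -> 0
v5 (3-7) vs v6..v7: overlaps v6, v7 -> 2
v6 (2-4) vs v7: overlaps v7 -> 1
Total overlapping pairs = 3 + 1 + 1 + 1 + 0 + 2 + 1 = 9

9


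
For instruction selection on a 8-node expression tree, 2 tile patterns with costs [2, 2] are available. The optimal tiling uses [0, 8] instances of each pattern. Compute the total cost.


Total cost = sum(count_i * cost_i)
= 0*2 + 8*2
= 16

16


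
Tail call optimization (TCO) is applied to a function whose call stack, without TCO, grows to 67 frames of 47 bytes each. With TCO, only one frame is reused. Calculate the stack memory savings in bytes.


Without TCO: 67 * 47 = 3149 bytes
With TCO: reuse 1 frame = 47 bytes
Savings = 3149 - 47 = 3102

3102


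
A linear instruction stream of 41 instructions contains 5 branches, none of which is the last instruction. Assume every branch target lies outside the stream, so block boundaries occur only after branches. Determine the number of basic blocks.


With no in-sequence branch targets, the leaders are the first instruction plus the instruction after each branch.
Number of basic blocks = branches + 1
= 5 + 1 = 6

6


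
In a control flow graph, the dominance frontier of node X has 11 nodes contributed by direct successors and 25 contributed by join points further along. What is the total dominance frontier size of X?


DF(X) = direct successor contributions + join point contributions
= 11 + 25 = 36

36


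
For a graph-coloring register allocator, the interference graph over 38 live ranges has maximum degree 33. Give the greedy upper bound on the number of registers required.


Greedy coloring never needs more than (max_degree + 1) colors: when coloring a vertex, at most max_degree neighbors are already colored.
Upper bound = 33 + 1 = 34

34


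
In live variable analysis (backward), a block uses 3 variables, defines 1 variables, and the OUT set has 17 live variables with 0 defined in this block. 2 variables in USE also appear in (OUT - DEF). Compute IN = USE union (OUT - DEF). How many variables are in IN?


OUT - DEF: 17 - 0 = 17
|IN| = |USE| + |OUT - DEF| - |USE ∩ (OUT - DEF)| = 3 + 17 - 2 = 18

18


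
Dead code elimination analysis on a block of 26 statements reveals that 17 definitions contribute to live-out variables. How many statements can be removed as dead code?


Dead code = total statements - live definitions
= 26 - 17 = 9

9


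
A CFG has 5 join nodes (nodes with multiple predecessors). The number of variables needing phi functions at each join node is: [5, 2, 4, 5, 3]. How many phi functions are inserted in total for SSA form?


Total phi functions = sum of phi functions at each join node
= 5 + 2 + 4 + 5 + 3 = 19

19


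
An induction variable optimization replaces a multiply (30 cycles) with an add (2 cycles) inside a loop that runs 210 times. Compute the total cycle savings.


Per-iteration saving = 30 - 2 = 28
Total saved = 210 * 28 = 5880

5880


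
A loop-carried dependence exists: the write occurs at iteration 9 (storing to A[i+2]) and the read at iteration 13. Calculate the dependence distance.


Distance = read iteration - write iteration
= 13 - 9 = 4

4


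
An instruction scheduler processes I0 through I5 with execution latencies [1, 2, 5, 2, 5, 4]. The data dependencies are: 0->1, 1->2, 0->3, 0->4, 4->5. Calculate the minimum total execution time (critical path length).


Compute longest path through dependency graph: dist(Ik) = max over predecessors of dist + latency(Ik).
dist(I0) = latency 1 = 1
dist(I1) = dist(I0) + 2 = 1 + 2 = 3
dist(I2) = dist(I1) + 5 = 3 + 5 = 8
dist(I3) = dist(I0) + 2 = 1 + 2 = 3
dist(I4) = dist(I0) + 5 = 1 + 5 = 6
dist(I5) = dist(I4) + 4 = 6 + 4 = 10
Critical path = max dist = 10

10


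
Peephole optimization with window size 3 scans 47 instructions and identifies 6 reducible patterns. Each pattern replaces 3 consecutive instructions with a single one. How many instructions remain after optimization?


Each match removes 2 instructions.
Total removed = 6 * 2 = 12
Remaining = 47 - 12 = 35

35


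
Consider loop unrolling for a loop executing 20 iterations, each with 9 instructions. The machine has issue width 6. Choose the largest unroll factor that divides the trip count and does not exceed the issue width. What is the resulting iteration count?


Largest divisor of 20 <= 6 is 5
New iterations = 20 / 5 = 4

4


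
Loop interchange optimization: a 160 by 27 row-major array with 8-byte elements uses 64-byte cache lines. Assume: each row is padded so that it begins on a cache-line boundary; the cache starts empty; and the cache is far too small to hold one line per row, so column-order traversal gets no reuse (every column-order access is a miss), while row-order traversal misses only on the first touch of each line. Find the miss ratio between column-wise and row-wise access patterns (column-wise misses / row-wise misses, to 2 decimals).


Each row occupies 27 * 8 = 216 bytes and starts on a line boundary, so it spans ceil(216 / 64) = 4 cache lines.
Row-major traversal misses (one per line touched): 160 * ceil(27 * 8 / 64) = 640
Column-major traversal misses (no reuse, every access misses): 160 * 27 = 4320
Ratio = 4320 / 640 = 6.75

6.75


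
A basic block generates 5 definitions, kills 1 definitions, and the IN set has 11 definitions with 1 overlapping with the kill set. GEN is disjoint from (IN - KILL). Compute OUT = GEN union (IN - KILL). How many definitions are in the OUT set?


IN - KILL: 11 - 1 = 10 surviving definitions
OUT = GEN + surviving = 5 + 10 = 15

15


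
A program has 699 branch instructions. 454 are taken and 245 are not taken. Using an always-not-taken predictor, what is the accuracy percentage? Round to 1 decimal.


Predictor: always-not-taken
Correct predictions = 245
Accuracy = 245 / 699 * 100 = 35.1%

35.1


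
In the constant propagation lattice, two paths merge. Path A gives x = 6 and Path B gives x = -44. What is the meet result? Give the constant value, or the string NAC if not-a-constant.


Meet operation: if both paths give the same constant, result is that constant; if they differ, result is NAC (not-a-constant).
Path A: 6, Path B: -44 -> differ
Result: not-a-constant -> NAC

NAC


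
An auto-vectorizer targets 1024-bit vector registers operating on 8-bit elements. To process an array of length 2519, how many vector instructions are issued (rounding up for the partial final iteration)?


Width = 1024 / 8 = 128 elements per vector op
Iterations = ceil(2519 / 128) = 20

20


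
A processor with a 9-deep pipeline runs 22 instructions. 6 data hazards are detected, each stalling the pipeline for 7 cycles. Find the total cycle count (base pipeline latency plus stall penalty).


Base cycles = 9 + 22 - 1 = 30
Total stalls = 6 * 7 = 42
Total = 30 + 42 = 72

72


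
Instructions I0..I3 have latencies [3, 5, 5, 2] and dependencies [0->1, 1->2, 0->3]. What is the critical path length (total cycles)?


Compute longest path through dependency graph: dist(Ik) = max over predecessors of dist + latency(Ik).
dist(I0) = latency 3 = 3
dist(I1) = dist(I0) + 5 = 3 + 5 = 8
dist(I2) = dist(I1) + 5 = 8 + 5 = 13
dist(I3) = dist(I0) + 2 = 3 + 2 = 5
Critical path = max dist = 13

13


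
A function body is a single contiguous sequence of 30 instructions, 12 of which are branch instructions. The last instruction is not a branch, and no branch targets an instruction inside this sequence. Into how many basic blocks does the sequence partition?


With no in-sequence branch targets, the leaders are the first instruction plus the instruction after each branch.
Number of basic blocks = branches + 1
= 12 + 1 = 13

13


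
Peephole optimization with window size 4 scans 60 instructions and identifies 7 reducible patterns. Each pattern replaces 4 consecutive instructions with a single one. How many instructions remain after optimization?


Each match removes 3 instructions.
Total removed = 7 * 3 = 21
Remaining = 60 - 21 = 39

39


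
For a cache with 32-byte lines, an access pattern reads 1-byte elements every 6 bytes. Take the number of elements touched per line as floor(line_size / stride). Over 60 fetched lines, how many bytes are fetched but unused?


Elements per line = floor(32 / 6) = 5
Bytes used per line = 5 * 1 = 5
Wasted per line = 32 - 5 = 27
Total wasted = 27 * 60 = 1620

1620


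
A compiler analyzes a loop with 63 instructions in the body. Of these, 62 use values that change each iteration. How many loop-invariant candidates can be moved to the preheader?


Invariant candidates = total - loop-dependent
= 63 - 62 = 1

1


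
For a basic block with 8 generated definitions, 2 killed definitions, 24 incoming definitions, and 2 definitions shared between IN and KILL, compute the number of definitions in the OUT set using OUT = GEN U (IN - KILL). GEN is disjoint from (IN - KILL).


IN - KILL: 24 - 2 = 22 surviving definitions
OUT = GEN + surviving = 8 + 22 = 30

30


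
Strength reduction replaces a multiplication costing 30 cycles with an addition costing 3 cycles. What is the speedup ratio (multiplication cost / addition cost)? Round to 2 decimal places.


Ratio = mult_cost / add_cost = 30 / 3 = 10.0

10.0
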